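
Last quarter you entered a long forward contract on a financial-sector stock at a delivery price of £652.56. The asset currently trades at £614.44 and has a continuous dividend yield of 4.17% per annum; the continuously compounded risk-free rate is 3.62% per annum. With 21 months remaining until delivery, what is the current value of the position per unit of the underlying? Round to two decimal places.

-£41.30

Current fair forward for the remaining 21 months: F = S·e^((r − q)·T), (r − q) = 0.0362 − 0.0417 = -0.0055
F = 614.44 · e^(-0.0055 × 21/12) = 614.44 × 0.990421 = 608.5543
Value of long forward = (F − K)·e^(−rT) = (608.5543 − 652.56) · e^(−0.0362·21/12)
= -44.0057 × 0.938615 = -41.30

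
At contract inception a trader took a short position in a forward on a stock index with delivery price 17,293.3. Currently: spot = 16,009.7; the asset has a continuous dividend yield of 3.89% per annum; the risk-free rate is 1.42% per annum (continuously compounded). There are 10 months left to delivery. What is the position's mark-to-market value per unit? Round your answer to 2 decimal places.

1590.83

Current fair forward for the remaining 10 months: F = S·e^((r − q)·T), (r − q) = 0.0142 − 0.0389 = -0.0247
F = 16009.7 · e^(-0.0247 × 10/12) = 16009.7 × 0.97962706 = 15683.5353
Value of long forward = (F − K)·e^(−rT) = (15683.5353 − 17293.3) · e^(−0.0142·10/12)
= -1609.7647 × 0.98823641 = -1590.83
Short position value = −(long value) = 1590.83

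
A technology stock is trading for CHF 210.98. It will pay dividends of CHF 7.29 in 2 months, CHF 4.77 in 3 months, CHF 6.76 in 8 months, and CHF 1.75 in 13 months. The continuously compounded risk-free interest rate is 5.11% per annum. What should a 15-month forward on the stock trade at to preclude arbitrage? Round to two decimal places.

CHF 203.44

PV(dividends) I = 7.29·e^(−0.0511·2/12) + 4.77·e^(−0.0511·3/12) + 6.76·e^(−0.0511·8/12) + 1.75·e^(−0.0511·13/12)
I = 7.2282 + 4.7095 + 6.5336 + 1.6558 = 20.1271
F = (S − I)·e^(rT) = (210.98 − 20.1271) · e^(0.0511·15/12)
= 190.8529 · e^0.063875 = 190.8529 × 1.065959 = CHF 203.44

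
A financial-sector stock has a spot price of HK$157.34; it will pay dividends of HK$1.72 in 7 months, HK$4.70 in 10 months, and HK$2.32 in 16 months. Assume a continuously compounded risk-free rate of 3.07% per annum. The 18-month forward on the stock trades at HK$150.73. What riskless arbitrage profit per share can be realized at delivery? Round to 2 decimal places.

PV(dividends) I = 1.72·e^(−0.0307·7/12) + 4.70·e^(−0.0307·10/12) + 2.32·e^(−0.0307·16/12) = 8.4977
Fair forward F* = (S − I)·e^(rT) = (157.34 − 8.4977)·e^0.046050 = 148.8423 × 1.047127 = 155.8568
Market HK$150.73 < fair 155.8568: forward underpriced → reverse cash-and-carry (short the stock, invest proceeds at r, pay the dividends, go long the forward).
Profit at T = |F_mkt − F*| = |150.73 − 155.8568| = HK$5.13 per share

HK$5.13 per share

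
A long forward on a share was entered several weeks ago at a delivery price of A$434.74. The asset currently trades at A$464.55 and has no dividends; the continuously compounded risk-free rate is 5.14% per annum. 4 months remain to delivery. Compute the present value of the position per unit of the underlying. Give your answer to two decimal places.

Current fair forward for the remaining 4 months: F = S·e^(r·T), r = 0.0514
F = 464.55 · e^(0.0514 × 4/12) = 464.55 × 1.017281 = 472.5779
Value of long forward = (F − K)·e^(−rT) = (472.5779 − 434.74) · e^(−0.0514·4/12)
= 37.8379 × 0.983013 = 37.20

A$37.20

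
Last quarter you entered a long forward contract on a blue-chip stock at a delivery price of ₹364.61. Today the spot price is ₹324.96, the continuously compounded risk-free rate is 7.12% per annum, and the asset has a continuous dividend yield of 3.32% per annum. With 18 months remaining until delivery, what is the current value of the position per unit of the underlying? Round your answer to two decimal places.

-₹18.50

Current fair forward for the remaining 18 months: F = S·e^((r − q)·T), (r − q) = 0.0712 − 0.0332 = 0.0380
F = 324.96 · e^(0.0380 × 18/12) = 324.96 × 1.058656 = 344.0209
Value of long forward = (F − K)·e^(−rT) = (344.0209 − 364.61) · e^(−0.0712·18/12)
= -20.5891 × 0.898705 = -18.50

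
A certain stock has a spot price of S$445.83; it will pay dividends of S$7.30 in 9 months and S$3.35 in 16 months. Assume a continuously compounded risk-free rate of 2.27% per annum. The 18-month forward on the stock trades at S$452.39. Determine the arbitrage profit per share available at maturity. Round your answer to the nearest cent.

PV(dividends) I = 7.30·e^(−0.0227·9/12) + 3.35·e^(−0.0227·16/12) = 10.4269
Fair forward F* = (S − I)·e^(rT) = (445.83 − 10.4269)·e^0.034050 = 435.4031 × 1.034636 = 450.4837
Market S$452.39 > fair 450.4837: forward overpriced → cash-and-carry (borrow at r, buy the stock and collect the dividends, short the forward).
Profit at T = |F_mkt − F*| = |452.39 − 450.4837| = S$1.91 per share

S$1.91 per share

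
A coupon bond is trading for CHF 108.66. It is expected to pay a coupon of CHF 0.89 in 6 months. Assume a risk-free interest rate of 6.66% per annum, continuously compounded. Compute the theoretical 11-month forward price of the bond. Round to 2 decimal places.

CHF 114.59

PV(coupons) I = 0.89·e^(−0.0666·6/12)
I = 0.8609
F = (S − I)·e^(rT) = (108.66 − 0.8609) · e^(0.0666·11/12)
= 107.7991 · e^0.061050 = 107.7991 × 1.062952 = CHF 114.59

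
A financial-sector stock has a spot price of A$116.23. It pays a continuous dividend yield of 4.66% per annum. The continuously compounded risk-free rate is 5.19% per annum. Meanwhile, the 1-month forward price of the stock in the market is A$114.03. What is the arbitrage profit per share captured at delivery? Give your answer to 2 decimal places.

A$2.25 per share

Fair forward: F* = S·e^(carry·T), with carry = (r − q) = 0.0519 − 0.0466 = 0.0053
F* = 116.23 · e^(0.0053 × 1/12) = 116.23 · e^0.000442 = 116.23 × 1.000442 = A$116.2814
Market A$114.03 < fair A$116.2814: forward underpriced → reverse cash-and-carry (short spot, go long the forward).
At maturity, profit = |F_mkt − F*| = |114.03 − 116.2814| = A$2.25 per share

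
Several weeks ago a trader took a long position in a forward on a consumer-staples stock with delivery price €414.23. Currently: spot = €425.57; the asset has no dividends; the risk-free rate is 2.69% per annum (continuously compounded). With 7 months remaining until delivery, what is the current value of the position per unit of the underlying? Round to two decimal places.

Current fair forward for the remaining 7 months: F = S·e^(r·T), r = 0.0269
F = 425.57 · e^(0.0269 × 7/12) = 425.57 × 1.015815 = 432.3004
Value of long forward = (F − K)·e^(−rT) = (432.3004 − 414.23) · e^(−0.0269·7/12)
= 18.0704 × 0.984431 = 17.79

€17.79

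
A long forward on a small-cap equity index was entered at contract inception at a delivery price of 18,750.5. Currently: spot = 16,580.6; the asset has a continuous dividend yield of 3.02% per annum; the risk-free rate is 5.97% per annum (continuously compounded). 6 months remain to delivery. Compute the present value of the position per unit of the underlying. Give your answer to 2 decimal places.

-1866.95

Current fair forward for the remaining 6 months: F = S·e^((r − q)·T), (r − q) = 0.0597 − 0.0302 = 0.0295
F = 16580.6 · e^(0.0295 × 6/12) = 16580.6 × 1.01485932 = 16826.9764
Value of long forward = (F − K)·e^(−rT) = (16826.9764 − 18750.5) · e^(−0.0597·6/12)
= -1923.5236 × 0.97059111 = -1866.95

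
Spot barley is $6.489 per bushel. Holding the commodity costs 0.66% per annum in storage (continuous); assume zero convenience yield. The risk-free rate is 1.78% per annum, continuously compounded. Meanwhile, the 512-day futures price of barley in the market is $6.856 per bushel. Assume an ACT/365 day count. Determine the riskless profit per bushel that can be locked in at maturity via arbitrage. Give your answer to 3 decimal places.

$0.141 per bushel

Fair futures: F* = S·e^(carry·T), with carry = (r + u) = 0.0178 + 0.0066 = 0.0244
F* = 6.489 · e^(0.0244 × 512/365) = 6.489 · e^0.034227 = 6.489 × 1.034819 = $6.7149
Market $6.856 > fair $6.7149: forward overpriced → cash-and-carry (buy spot, short the forward).
At maturity, profit = |F_mkt − F*| = |6.856 − 6.7149| = $0.141 per bushel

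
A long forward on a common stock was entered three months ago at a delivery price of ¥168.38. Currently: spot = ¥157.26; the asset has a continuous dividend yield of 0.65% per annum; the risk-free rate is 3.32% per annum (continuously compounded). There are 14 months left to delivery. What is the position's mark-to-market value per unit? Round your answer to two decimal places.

Current fair forward for the remaining 14 months: F = S·e^((r − q)·T), (r − q) = 0.0332 − 0.0065 = 0.0267
F = 157.26 · e^(0.0267 × 14/12) = 157.26 × 1.031640 = 162.2357
Value of long forward = (F − K)·e^(−rT) = (162.2357 − 168.38) · e^(−0.0332·14/12)
= -6.1443 × 0.962007 = -5.91

-¥5.91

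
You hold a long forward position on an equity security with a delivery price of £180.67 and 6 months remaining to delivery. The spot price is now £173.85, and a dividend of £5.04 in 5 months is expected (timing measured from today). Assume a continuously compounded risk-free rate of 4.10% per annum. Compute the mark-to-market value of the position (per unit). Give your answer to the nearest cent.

-£8.11

PV(remaining dividends) I = 5.04·e^(−0.0410·5/12) = 4.9546
Current forward F = (S − I)·e^(rT) = (173.85 − 4.9546)·e^(0.0410·6/12) = 168.8954 × 1.020712 = 172.3936
Value (long) = (F − K)·e^(−rT) = (172.3936 − 180.67) × 0.979709 = -8.1085
Value = -£8.11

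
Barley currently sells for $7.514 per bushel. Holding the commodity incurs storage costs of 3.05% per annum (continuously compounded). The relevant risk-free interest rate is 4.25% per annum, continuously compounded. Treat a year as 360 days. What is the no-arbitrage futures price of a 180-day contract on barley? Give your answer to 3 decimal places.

Net carry = r + u − y = 0.0425 + 0.0305 − 0.0000 = 0.0730
F = S·e^((r+u−y)T) = 7.514 · e^(0.0730 × 180/360) = 7.514 · e^0.036500
= 7.514 × 1.037174 = $7.793 per bushel

$7.793 per bushel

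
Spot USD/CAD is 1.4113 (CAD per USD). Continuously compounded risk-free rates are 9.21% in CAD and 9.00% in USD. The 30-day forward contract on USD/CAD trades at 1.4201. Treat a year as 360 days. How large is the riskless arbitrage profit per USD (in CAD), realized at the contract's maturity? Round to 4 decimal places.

0.0086 per USD (in CAD)

Fair forward: F* = S·e^(carry·T), with carry = (r_CAD − r_USD) = 0.0921 − 0.0900 = 0.0021
F* = 1.4113 · e^(0.0021 × 30/360) = 1.4113 · e^0.000175 = 1.4113 × 1.000175 = 1.4115
Market 1.4201 > fair 1.4115: forward overpriced → cash-and-carry (buy spot, short the forward).
At maturity, profit = |F_mkt − F*| = |1.4201 − 1.4115| = 0.0086 per USD (in CAD)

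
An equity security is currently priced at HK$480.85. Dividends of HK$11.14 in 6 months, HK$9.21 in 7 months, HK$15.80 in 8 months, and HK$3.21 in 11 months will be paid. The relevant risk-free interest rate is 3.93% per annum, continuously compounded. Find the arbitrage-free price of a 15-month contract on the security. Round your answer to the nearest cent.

PV(dividends) I = 11.14·e^(−0.0393·6/12) + 9.21·e^(−0.0393·7/12) + 15.80·e^(−0.0393·8/12) + 3.21·e^(−0.0393·11/12)
I = 10.9232 + 9.0013 + 15.3914 + 3.0964 = 38.4123
F = (S − I)·e^(rT) = (480.85 − 38.4123) · e^(0.0393·15/12)
= 442.4377 · e^0.049125 = 442.4377 × 1.050352 = HK$464.72

HK$464.72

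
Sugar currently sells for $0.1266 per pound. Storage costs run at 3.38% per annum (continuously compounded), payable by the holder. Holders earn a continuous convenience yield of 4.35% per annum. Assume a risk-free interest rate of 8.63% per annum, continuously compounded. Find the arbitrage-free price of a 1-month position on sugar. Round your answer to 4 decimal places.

Net carry = r + u − y = 0.0863 + 0.0338 − 0.0435 = 0.0766
F = S·e^((r+u−y)T) = 0.1266 · e^(0.0766 × 1/12) = 0.1266 · e^0.006383
= 0.1266 × 1.006403 = $0.1274 per pound

$0.1274 per pound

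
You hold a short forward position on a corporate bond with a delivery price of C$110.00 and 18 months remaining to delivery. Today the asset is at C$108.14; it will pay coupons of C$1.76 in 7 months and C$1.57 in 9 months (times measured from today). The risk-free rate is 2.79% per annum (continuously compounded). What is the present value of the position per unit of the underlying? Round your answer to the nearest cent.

PV(remaining coupons) I = 1.76·e^(−0.0279·7/12) + 1.57·e^(−0.0279·9/12) = 3.2691
Current forward F = (S − I)·e^(rT) = (108.14 − 3.2691)·e^(0.0279·18/12) = 104.8709 × 1.042738 = 109.3529
Value (long) = (F − K)·e^(−rT) = (109.3529 − 110.00) × 0.959014 = -0.6206
Short position value = −(long value) = C$0.62

C$0.62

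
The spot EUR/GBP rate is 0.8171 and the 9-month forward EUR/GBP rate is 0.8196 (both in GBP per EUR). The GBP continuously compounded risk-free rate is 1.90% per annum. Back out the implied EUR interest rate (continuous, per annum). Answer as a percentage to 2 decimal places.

1.49%

F = S·e^((r_GBP − r_EUR)T) ⇒ r_EUR = r_GBP − ln(F/S)/T
ln(0.8196/0.8171) = 0.003055; /(9/12) = 0.004073
r_EUR = 0.0190 − 0.004073 = 0.014927
r_EUR = 1.49%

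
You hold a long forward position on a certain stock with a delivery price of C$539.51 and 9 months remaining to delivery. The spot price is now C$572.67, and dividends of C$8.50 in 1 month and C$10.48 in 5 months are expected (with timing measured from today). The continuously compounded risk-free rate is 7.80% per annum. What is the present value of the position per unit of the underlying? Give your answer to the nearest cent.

PV(remaining dividends) I = 8.50·e^(−0.0780·1/12) + 10.48·e^(−0.0780·5/12) = 18.5898
Current forward F = (S − I)·e^(rT) = (572.67 − 18.5898)·e^(0.0780·9/12) = 554.0802 × 1.060245 = 587.4608
Value (long) = (F − K)·e^(−rT) = (587.4608 − 539.51) × 0.943178 = 45.2261
Value = C$45.23

C$45.23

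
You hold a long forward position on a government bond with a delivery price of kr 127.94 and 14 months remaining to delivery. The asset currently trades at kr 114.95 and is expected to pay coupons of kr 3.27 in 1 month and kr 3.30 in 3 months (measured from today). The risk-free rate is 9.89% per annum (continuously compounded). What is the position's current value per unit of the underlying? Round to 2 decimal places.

PV(remaining coupons) I = 3.27·e^(−0.0989·1/12) + 3.30·e^(−0.0989·3/12) = 6.4626
Current forward F = (S − I)·e^(rT) = (114.95 − 6.4626)·e^(0.0989·14/12) = 108.4874 × 1.122304 = 121.7558
Value (long) = (F − K)·e^(−rT) = (121.7558 − 127.94) × 0.891025 = -5.5103
Value = -kr 5.51

-kr 5.51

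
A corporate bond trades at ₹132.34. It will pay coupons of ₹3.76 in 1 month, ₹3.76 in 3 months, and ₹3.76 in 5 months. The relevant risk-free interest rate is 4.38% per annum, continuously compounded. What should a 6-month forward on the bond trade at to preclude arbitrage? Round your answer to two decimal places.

₹123.87

PV(coupons) I = 3.76·e^(−0.0438·1/12) + 3.76·e^(−0.0438·3/12) + 3.76·e^(−0.0438·5/12)
I = 3.7463 + 3.7191 + 3.6920 = 11.1574
F = (S − I)·e^(rT) = (132.34 − 11.1574) · e^(0.0438·6/12)
= 121.1826 · e^0.021900 = 121.1826 × 1.022142 = ₹123.87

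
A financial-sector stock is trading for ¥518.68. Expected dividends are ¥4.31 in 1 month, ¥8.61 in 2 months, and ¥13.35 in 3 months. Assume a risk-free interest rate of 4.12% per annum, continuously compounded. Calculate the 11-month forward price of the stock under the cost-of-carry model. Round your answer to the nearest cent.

¥511.58

PV(dividends) I = 4.31·e^(−0.0412·1/12) + 8.61·e^(−0.0412·2/12) + 13.35·e^(−0.0412·3/12)
I = 4.2952 + 8.5511 + 13.2132 = 26.0595
F = (S − I)·e^(rT) = (518.68 − 26.0595) · e^(0.0412·11/12)
= 492.6205 · e^0.037767 = 492.6205 × 1.038489 = ¥511.58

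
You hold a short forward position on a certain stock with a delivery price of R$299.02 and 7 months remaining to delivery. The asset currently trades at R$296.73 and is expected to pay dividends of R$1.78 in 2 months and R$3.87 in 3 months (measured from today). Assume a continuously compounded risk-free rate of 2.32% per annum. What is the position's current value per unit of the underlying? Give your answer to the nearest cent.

PV(remaining dividends) I = 1.78·e^(−0.0232·2/12) + 3.87·e^(−0.0232·3/12) = 5.6207
Current forward F = (S − I)·e^(rT) = (296.73 − 5.6207)·e^(0.0232·7/12) = 291.1093 × 1.013625 = 295.0757
Value (long) = (F − K)·e^(−rT) = (295.0757 − 299.02) × 0.986558 = -3.8913
Short position value = −(long value) = R$3.89

R$3.89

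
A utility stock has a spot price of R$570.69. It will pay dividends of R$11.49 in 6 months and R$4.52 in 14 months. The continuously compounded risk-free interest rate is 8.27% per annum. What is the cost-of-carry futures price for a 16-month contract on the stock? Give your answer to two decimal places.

R$620.33

PV(dividends) I = 11.49·e^(−0.0827·6/12) + 4.52·e^(−0.0827·14/12)
I = 11.0246 + 4.1043 = 15.1289
F = (S − I)·e^(rT) = (570.69 − 15.1289) · e^(0.0827·16/12)
= 555.5611 · e^0.110267 = 555.5611 × 1.116576 = R$620.33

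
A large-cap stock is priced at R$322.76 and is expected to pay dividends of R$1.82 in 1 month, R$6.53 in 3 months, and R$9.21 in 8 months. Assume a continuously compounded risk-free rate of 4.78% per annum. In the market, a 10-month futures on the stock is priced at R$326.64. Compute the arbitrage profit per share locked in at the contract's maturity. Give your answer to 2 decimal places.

R$8.65 per share

PV(dividends) I = 1.82·e^(−0.0478·1/12) + 6.53·e^(−0.0478·3/12) + 9.21·e^(−0.0478·8/12) = 17.1863
Fair futures F* = (S − I)·e^(rT) = (322.76 − 17.1863)·e^0.039833 = 305.5737 × 1.040637 = 317.9913
Market R$326.64 > fair 317.9913: forward overpriced → cash-and-carry (borrow at r, buy the stock and collect the dividends, short the forward).
Profit at T = |F_mkt − F*| = |326.64 − 317.9913| = R$8.65 per share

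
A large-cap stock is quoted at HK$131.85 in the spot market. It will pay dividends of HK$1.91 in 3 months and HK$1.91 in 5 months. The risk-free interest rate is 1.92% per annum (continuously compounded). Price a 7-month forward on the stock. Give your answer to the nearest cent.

HK$129.50

PV(dividends) I = 1.91·e^(−0.0192·3/12) + 1.91·e^(−0.0192·5/12)
I = 1.9009 + 1.8948 = 3.7957
F = (S − I)·e^(rT) = (131.85 − 3.7957) · e^(0.0192·7/12)
= 128.0543 · e^0.011200 = 128.0543 × 1.011263 = HK$129.50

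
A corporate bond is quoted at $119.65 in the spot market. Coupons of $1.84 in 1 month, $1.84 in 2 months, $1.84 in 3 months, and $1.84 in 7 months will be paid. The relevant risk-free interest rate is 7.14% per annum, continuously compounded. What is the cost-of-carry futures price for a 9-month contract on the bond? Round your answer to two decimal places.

PV(coupons) I = 1.84·e^(−0.0714·1/12) + 1.84·e^(−0.0714·2/12) + 1.84·e^(−0.0714·3/12) + 1.84·e^(−0.0714·7/12)
I = 1.8291 + 1.8182 + 1.8074 + 1.7649 = 7.2196
F = (S − I)·e^(rT) = (119.65 − 7.2196) · e^(0.0714·9/12)
= 112.4304 · e^0.053550 = 112.4304 × 1.055010 = $118.62

$118.62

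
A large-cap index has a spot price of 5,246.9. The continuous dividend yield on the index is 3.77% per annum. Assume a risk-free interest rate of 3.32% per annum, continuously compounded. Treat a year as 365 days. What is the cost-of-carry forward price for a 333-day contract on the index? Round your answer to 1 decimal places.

5,225.4

F = S·e^((r − q)T) = 5246.9 · e^((0.0332 − 0.0377) × 333/365)
= 5246.9 · e^-0.004105 = 5246.9 × 0.995903
F = 5,225.4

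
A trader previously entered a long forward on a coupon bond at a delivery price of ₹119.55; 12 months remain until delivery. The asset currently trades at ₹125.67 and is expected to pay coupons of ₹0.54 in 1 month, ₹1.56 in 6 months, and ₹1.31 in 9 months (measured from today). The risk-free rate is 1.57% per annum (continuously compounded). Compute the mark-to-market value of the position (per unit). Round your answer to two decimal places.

₹4.60

PV(remaining coupons) I = 0.54·e^(−0.0157·1/12) + 1.56·e^(−0.0157·6/12) + 1.31·e^(−0.0157·9/12) = 3.3818
Current forward F = (S − I)·e^(rT) = (125.67 − 3.3818)·e^(0.0157·12/12) = 122.2882 × 1.015824 = 124.2233
Value (long) = (F − K)·e^(−rT) = (124.2233 − 119.55) × 0.984423 = 4.6005
Value = ₹4.60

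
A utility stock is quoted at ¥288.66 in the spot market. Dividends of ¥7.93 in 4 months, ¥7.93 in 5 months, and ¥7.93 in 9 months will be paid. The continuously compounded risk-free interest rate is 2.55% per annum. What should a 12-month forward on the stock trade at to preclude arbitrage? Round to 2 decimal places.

PV(dividends) I = 7.93·e^(−0.0255·4/12) + 7.93·e^(−0.0255·5/12) + 7.93·e^(−0.0255·9/12)
I = 7.8629 + 7.8462 + 7.7798 = 23.4889
F = (S − I)·e^(rT) = (288.66 − 23.4889) · e^(0.0255·12/12)
= 265.1711 · e^0.025500 = 265.1711 × 1.025828 = ¥272.02

¥272.02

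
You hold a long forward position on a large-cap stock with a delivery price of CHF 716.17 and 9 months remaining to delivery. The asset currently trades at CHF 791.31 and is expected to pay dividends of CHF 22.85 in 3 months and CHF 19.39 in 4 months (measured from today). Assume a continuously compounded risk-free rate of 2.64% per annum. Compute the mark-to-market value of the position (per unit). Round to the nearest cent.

CHF 47.26

PV(remaining dividends) I = 22.85·e^(−0.0264·3/12) + 19.39·e^(−0.0264·4/12) = 41.9198
Current forward F = (S − I)·e^(rT) = (791.31 − 41.9198)·e^(0.0264·9/12) = 749.3902 × 1.019997 = 764.3758
Value (long) = (F − K)·e^(−rT) = (764.3758 − 716.17) × 0.980395 = 47.2607
Value = CHF 47.26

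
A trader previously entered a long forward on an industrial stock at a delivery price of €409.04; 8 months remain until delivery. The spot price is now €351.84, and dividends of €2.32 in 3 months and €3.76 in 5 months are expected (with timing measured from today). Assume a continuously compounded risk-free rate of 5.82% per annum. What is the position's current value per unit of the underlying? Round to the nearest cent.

-€47.59

PV(remaining dividends) I = 2.32·e^(−0.0582·3/12) + 3.76·e^(−0.0582·5/12) = 5.9564
Current forward F = (S − I)·e^(rT) = (351.84 − 5.9564)·e^(0.0582·8/12) = 345.8836 × 1.039563 = 359.5678
Value (long) = (F − K)·e^(−rT) = (359.5678 − 409.04) × 0.961943 = -47.5894
Value = -€47.59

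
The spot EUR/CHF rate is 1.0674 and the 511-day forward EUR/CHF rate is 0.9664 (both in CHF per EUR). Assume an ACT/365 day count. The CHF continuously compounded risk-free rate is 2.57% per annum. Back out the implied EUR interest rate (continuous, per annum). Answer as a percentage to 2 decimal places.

F = S·e^((r_CHF − r_EUR)T) ⇒ r_EUR = r_CHF − ln(F/S)/T
ln(0.9664/1.0674) = -0.099403; /(511/365) = -0.071002
r_EUR = 0.0257 + 0.071002 = 0.096702
r_EUR = 9.67%

9.67%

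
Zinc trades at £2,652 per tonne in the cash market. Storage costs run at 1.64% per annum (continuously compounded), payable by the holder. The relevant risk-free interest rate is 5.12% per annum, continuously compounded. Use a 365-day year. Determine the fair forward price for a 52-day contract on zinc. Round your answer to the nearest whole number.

Net carry = r + u − y = 0.0512 + 0.0164 − 0.0000 = 0.0676
F = S·e^((r+u−y)T) = 2652 · e^(0.0676 × 52/365) = 2652 · e^0.009631
= 2652 × 1.009678 = £2,678 per tonne

£2,678 per tonne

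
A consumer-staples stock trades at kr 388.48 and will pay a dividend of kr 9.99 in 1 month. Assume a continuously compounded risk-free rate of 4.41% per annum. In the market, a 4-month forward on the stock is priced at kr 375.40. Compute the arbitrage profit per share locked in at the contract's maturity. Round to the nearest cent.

kr 8.73 per share

PV(dividends) I = 9.99·e^(−0.0441·1/12) = 9.9534
Fair forward F* = (S − I)·e^(rT) = (388.48 − 9.9534)·e^0.014700 = 378.5266 × 1.014809 = 384.1322
Market kr 375.40 < fair 384.1322: forward underpriced → reverse cash-and-carry (short the stock, invest proceeds at r, pay the dividends, go long the forward).
Profit at T = |F_mkt − F*| = |375.40 − 384.1322| = kr 8.73 per share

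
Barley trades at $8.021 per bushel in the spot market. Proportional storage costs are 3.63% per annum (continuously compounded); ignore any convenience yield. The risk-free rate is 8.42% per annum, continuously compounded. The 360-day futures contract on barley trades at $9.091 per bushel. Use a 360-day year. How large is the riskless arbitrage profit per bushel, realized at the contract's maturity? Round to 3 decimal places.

$0.043 per bushel

Fair futures: F* = S·e^(carry·T), with carry = (r + u) = 0.0842 + 0.0363 = 0.1205
F* = 8.021 · e^(0.1205 × 360/360) = 8.021 · e^0.120500 = 8.021 × 1.128061 = $9.0482
Market $9.091 > fair $9.0482: forward overpriced → cash-and-carry (buy spot, short the forward).
At maturity, profit = |F_mkt − F*| = |9.091 − 9.0482| = $0.043 per bushel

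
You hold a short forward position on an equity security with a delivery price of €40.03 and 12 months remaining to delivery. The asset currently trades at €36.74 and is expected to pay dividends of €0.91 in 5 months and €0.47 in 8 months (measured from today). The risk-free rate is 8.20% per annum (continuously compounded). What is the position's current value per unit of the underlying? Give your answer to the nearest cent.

PV(remaining dividends) I = 0.91·e^(−0.0820·5/12) + 0.47·e^(−0.0820·8/12) = 1.3244
Current forward F = (S − I)·e^(rT) = (36.74 − 1.3244)·e^(0.0820·12/12) = 35.4156 × 1.085456 = 38.4421
Value (long) = (F − K)·e^(−rT) = (38.4421 − 40.03) × 0.921272 = -1.4629
Short position value = −(long value) = €1.46

€1.46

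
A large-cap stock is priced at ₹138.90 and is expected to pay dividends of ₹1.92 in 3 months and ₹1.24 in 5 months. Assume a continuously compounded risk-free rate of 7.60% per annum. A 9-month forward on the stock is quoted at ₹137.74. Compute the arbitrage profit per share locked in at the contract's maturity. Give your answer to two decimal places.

₹6.04 per share

PV(dividends) I = 1.92·e^(−0.0760·3/12) + 1.24·e^(−0.0760·5/12) = 3.0852
Fair forward F* = (S − I)·e^(rT) = (138.90 − 3.0852)·e^0.057000 = 135.8148 × 1.058656 = 143.7812
Market ₹137.74 < fair 143.7812: forward underpriced → reverse cash-and-carry (short the stock, invest proceeds at r, pay the dividends, go long the forward).
Profit at T = |F_mkt − F*| = |137.74 − 143.7812| = ₹6.04 per share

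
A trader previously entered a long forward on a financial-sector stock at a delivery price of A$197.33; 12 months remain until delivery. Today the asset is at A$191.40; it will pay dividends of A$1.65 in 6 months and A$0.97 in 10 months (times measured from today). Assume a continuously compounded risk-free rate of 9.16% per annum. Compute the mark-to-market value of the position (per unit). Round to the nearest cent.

A$8.87

PV(remaining dividends) I = 1.65·e^(−0.0916·6/12) + 0.97·e^(−0.0916·10/12) = 2.4748
Current forward F = (S − I)·e^(rT) = (191.40 − 2.4748)·e^(0.0916·12/12) = 188.9252 × 1.095926 = 207.0480
Value (long) = (F − K)·e^(−rT) = (207.0480 − 197.33) × 0.912470 = 8.8674
Value = A$8.87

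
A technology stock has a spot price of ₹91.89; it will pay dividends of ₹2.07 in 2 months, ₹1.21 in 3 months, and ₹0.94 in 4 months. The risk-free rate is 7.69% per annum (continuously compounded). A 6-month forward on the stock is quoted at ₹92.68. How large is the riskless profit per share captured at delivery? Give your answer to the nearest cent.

PV(dividends) I = 2.07·e^(−0.0769·2/12) + 1.21·e^(−0.0769·3/12) + 0.94·e^(−0.0769·4/12) = 4.1468
Fair forward F* = (S − I)·e^(rT) = (91.89 − 4.1468)·e^0.038450 = 87.7432 × 1.039199 = 91.1826
Market ₹92.68 > fair 91.1826: forward overpriced → cash-and-carry (borrow at r, buy the stock and collect the dividends, short the forward).
Profit at T = |F_mkt − F*| = |92.68 − 91.1826| = ₹1.50 per share

₹1.50 per share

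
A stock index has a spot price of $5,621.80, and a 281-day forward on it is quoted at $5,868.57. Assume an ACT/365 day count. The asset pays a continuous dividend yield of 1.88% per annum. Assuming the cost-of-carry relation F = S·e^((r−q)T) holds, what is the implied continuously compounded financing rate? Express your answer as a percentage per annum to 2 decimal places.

From F = S·e^((r−q)T): (r − q) = ln(F/S)/T
ln(5868.57/5621.80) = ln(1.043895) = 0.042959
(r − q) = 0.042959 / (281/365) = 0.055801
r = ln(F/S)/T + q = 0.055801 + 0.0188 = 0.074601
r = 7.46%

7.46%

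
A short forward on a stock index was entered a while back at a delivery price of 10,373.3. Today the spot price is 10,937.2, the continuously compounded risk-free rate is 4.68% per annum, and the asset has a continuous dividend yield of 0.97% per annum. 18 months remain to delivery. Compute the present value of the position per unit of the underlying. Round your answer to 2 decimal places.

-1109.15

Current fair forward for the remaining 18 months: F = S·e^((r − q)·T), (r − q) = 0.0468 − 0.0097 = 0.0371
F = 10937.2 · e^(0.0371 × 18/12) = 10937.2 × 1.05722759 = 11563.1096
Value of long forward = (F − K)·e^(−rT) = (11563.1096 − 10373.3) · e^(−0.0468·18/12)
= 1189.8096 × 0.93220736 = 1109.15
Short position value = −(long value) = -1109.15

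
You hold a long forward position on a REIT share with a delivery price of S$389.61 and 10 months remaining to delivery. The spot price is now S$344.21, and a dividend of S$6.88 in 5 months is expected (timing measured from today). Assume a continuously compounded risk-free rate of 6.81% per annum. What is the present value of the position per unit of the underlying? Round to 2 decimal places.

-S$30.59

PV(remaining dividends) I = 6.88·e^(−0.0681·5/12) = 6.6875
Current forward F = (S − I)·e^(rT) = (344.21 − 6.6875)·e^(0.0681·10/12) = 337.5225 × 1.058391 = 357.2308
Value (long) = (F − K)·e^(−rT) = (357.2308 − 389.61) × 0.944830 = -30.5928
Value = -S$30.59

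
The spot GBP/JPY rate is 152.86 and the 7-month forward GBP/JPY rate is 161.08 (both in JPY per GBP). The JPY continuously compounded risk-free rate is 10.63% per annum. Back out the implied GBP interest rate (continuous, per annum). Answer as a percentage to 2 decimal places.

1.65%

F = S·e^((r_JPY − r_GBP)T) ⇒ r_GBP = r_JPY − ln(F/S)/T
ln(161.08/152.86) = 0.052379; /(7/12) = 0.089793
r_GBP = 0.1063 − 0.089793 = 0.016507
r_GBP = 1.65%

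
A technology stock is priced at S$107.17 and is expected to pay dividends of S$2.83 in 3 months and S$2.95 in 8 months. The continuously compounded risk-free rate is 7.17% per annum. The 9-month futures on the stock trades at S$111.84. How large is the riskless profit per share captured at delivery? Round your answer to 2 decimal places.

PV(dividends) I = 2.83·e^(−0.0717·3/12) + 2.95·e^(−0.0717·8/12) = 5.5920
Fair futures F* = (S − I)·e^(rT) = (107.17 − 5.5920)·e^0.053775 = 101.5780 × 1.055247 = 107.1899
Market S$111.84 > fair 107.1899: forward overpriced → cash-and-carry (borrow at r, buy the stock and collect the dividends, short the forward).
Profit at T = |F_mkt − F*| = |111.84 − 107.1899| = S$4.65 per share

S$4.65 per share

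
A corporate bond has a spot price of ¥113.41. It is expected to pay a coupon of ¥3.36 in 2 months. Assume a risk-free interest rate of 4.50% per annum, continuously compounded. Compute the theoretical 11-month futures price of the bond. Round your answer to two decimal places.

¥114.71

PV(coupons) I = 3.36·e^(−0.0450·2/12)
I = 3.3349
F = (S − I)·e^(rT) = (113.41 − 3.3349) · e^(0.0450·11/12)
= 110.0751 · e^0.041250 = 110.0751 × 1.042113 = ¥114.71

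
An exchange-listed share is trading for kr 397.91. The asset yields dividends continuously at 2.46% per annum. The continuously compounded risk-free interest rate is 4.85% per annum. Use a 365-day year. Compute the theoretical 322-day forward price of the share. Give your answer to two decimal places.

F = S·e^((r − q)T) = 397.91 · e^((0.0485 − 0.0246) × 322/365)
= 397.91 · e^0.021084 = 397.91 × 1.021308
F = kr 406.39

kr 406.39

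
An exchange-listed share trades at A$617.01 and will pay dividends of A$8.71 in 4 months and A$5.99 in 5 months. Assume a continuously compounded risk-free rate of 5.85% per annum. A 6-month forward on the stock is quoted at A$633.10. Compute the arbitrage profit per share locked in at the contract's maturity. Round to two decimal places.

A$12.59 per share

PV(dividends) I = 8.71·e^(−0.0585·4/12) + 5.99·e^(−0.0585·5/12) = 14.3876
Fair forward F* = (S − I)·e^(rT) = (617.01 − 14.3876)·e^0.029250 = 602.6224 × 1.029682 = 620.5094
Market A$633.10 > fair 620.5094: forward overpriced → cash-and-carry (borrow at r, buy the stock and collect the dividends, short the forward).
Profit at T = |F_mkt − F*| = |633.10 − 620.5094| = A$12.59 per share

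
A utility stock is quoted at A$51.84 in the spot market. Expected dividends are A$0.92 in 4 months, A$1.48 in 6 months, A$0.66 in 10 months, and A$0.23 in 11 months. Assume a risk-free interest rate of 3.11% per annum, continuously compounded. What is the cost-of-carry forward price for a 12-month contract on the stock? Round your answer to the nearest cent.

A$50.14

PV(dividends) I = 0.92·e^(−0.0311·4/12) + 1.48·e^(−0.0311·6/12) + 0.66·e^(−0.0311·10/12) + 0.23·e^(−0.0311·11/12)
I = 0.9105 + 1.4572 + 0.6431 + 0.2235 = 3.2343
F = (S − I)·e^(rT) = (51.84 − 3.2343) · e^(0.0311·12/12)
= 48.6057 · e^0.031100 = 48.6057 × 1.031589 = A$50.14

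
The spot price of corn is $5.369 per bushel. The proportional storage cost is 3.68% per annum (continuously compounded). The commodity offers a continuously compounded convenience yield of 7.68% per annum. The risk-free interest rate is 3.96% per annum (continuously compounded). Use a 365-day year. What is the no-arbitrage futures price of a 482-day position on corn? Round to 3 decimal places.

Net carry = r + u − y = 0.0396 + 0.0368 − 0.0768 = -0.0004
F = S·e^((r+u−y)T) = 5.369 · e^(-0.0004 × 482/365) = 5.369 · e^-0.000528
= 5.369 × 0.999472 = $5.366 per bushel

$5.366 per bushel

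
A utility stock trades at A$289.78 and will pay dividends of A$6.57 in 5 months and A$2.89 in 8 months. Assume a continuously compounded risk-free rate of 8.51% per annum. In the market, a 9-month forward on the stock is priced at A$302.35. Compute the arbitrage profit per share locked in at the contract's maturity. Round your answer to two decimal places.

A$3.14 per share

PV(dividends) I = 6.57·e^(−0.0851·5/12) + 2.89·e^(−0.0851·8/12) = 9.0717
Fair forward F* = (S − I)·e^(rT) = (289.78 − 9.0717)·e^0.063825 = 280.7083 × 1.065906 = 299.2087
Market A$302.35 > fair 299.2087: forward overpriced → cash-and-carry (borrow at r, buy the stock and collect the dividends, short the forward).
Profit at T = |F_mkt − F*| = |302.35 − 299.2087| = A$3.14 per share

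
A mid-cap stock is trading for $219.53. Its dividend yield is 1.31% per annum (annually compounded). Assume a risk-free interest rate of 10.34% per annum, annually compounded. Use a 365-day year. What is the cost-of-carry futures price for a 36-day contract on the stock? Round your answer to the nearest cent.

F = S · (1+r)^T / (1+q)^T
= 219.53 × 1.009752 / 1.001284 = 219.53 × 1.008457
F = $221.39

$221.39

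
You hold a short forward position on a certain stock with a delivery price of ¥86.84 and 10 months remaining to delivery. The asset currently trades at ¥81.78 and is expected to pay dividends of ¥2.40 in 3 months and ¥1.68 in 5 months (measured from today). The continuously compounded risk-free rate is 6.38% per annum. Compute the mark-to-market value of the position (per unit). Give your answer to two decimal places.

PV(remaining dividends) I = 2.40·e^(−0.0638·3/12) + 1.68·e^(−0.0638·5/12) = 3.9980
Current forward F = (S − I)·e^(rT) = (81.78 − 3.9980)·e^(0.0638·10/12) = 77.7820 × 1.054605 = 82.0293
Value (long) = (F − K)·e^(−rT) = (82.0293 − 86.84) × 0.948222 = -4.5616
Short position value = −(long value) = ¥4.56

¥4.56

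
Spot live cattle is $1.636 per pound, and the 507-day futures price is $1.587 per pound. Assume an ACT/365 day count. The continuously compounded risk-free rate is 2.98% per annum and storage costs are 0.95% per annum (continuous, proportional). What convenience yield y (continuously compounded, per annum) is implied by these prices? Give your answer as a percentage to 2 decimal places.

F = S·e^((r+u−y)T) ⇒ (r+u−y) = ln(F/S)/T
ln(1.587/1.636) = -0.030409; /T ⇒ -0.021892
y = r + u − ln(F/S)/T = 0.0298 + 0.0095 + 0.021892 = 0.061192
y = 6.12%

6.12%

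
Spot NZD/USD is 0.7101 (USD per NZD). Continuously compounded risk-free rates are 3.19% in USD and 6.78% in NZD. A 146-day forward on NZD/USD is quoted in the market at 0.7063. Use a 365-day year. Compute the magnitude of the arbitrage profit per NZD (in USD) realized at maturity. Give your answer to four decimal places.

0.0063 per NZD (in USD)

Fair forward: F* = S·e^(carry·T), with carry = (r_USD − r_NZD) = 0.0319 − 0.0678 = -0.0359
F* = 0.7101 · e^(-0.0359 × 146/365) = 0.7101 · e^-0.014360 = 0.7101 × 0.985743 = 0.7000
Market 0.7063 > fair 0.7000: forward overpriced → cash-and-carry (buy spot, short the forward).
At maturity, profit = |F_mkt − F*| = |0.7063 − 0.7000| = 0.0063 per NZD (in USD)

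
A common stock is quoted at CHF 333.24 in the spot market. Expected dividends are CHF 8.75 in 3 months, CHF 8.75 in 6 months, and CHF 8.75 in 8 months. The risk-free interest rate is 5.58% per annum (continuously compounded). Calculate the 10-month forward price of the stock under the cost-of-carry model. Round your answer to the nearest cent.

CHF 322.32

PV(dividends) I = 8.75·e^(−0.0558·3/12) + 8.75·e^(−0.0558·6/12) + 8.75·e^(−0.0558·8/12)
I = 8.6288 + 8.5092 + 8.4305 = 25.5685
F = (S − I)·e^(rT) = (333.24 − 25.5685) · e^(0.0558·10/12)
= 307.6715 · e^0.046500 = 307.6715 × 1.047598 = CHF 322.32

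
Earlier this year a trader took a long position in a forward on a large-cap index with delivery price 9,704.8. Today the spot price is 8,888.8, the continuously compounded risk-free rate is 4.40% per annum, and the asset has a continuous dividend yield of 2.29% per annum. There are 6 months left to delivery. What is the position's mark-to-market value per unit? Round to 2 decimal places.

Current fair forward for the remaining 6 months: F = S·e^((r − q)·T), (r − q) = 0.0440 − 0.0229 = 0.0211
F = 8888.8 · e^(0.0211 × 6/12) = 8888.8 × 1.01060585 = 8983.0733
Value of long forward = (F − K)·e^(−rT) = (8983.0733 − 9704.8) · e^(−0.0440·6/12)
= -721.7267 × 0.97824024 = -706.02

-706.02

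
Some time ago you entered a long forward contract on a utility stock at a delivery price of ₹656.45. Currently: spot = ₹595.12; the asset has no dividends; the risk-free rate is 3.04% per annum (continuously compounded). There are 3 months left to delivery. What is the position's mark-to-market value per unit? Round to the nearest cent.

Current fair forward for the remaining 3 months: F = S·e^(r·T), r = 0.0304
F = 595.12 · e^(0.0304 × 3/12) = 595.12 × 1.007629 = 599.6602
Value of long forward = (F − K)·e^(−rT) = (599.6602 − 656.45) · e^(−0.0304·3/12)
= -56.7898 × 0.992429 = -56.36

-₹56.36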